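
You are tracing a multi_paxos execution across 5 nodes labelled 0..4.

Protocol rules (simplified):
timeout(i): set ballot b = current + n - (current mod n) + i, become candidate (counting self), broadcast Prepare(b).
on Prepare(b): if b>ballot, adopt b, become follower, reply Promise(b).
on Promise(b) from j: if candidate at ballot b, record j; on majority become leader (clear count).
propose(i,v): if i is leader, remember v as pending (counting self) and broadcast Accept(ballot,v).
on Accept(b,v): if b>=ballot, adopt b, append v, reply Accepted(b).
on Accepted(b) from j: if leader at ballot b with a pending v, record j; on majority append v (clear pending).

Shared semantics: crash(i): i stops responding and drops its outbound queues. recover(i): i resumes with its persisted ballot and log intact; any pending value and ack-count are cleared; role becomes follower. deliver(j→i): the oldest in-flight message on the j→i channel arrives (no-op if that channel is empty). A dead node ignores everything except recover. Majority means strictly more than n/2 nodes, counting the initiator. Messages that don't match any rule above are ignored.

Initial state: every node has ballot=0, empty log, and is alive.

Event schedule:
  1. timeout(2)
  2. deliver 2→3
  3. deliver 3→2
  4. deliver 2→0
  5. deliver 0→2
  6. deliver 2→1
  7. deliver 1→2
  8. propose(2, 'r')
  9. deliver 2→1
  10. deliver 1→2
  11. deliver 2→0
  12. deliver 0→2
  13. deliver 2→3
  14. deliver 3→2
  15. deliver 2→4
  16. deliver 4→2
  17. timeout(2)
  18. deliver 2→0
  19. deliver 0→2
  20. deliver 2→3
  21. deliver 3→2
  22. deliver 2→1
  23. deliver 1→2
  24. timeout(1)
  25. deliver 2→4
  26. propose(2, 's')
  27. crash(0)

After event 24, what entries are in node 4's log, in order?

empty

[1] timeout(2) → N2(cand b7 [-])
[2] deliver 2→3 → N3(foll b7 [-])
[3] deliver 3→2 → ∅
[4] deliver 2→0 → N0(foll b7 [-])
[5] deliver 0→2 → N2(lead b7 [-])
[6] deliver 2→1 → N1(foll b7 [-])
[7] deliver 1→2 → ∅
[8] propose(2,'r') → ∅
[9] deliver 2→1 → N1(foll b7 [r])
[10] deliver 1→2 → ∅
[11] deliver 2→0 → N0(foll b7 [r])
[12] deliver 0→2 → N2(lead b7 [r])
[13] deliver 2→3 → N3(foll b7 [r])
[14] deliver 3→2 → ∅
[15] deliver 2→4 → N4(foll b7 [-])
[16] deliver 4→2 → ∅
[17] timeout(2) → N2(cand b12 [r])
[18] deliver 2→0 → N0(foll b12 [r])
[19] deliver 0→2 → ∅
[20] deliver 2→3 → N3(foll b12 [r])
[21] deliver 3→2 → N2(lead b12 [r])
[22] deliver 2→1 → N1(foll b12 [r])
[23] deliver 1→2 → ∅
[24] timeout(1) → N1(cand b16 [r])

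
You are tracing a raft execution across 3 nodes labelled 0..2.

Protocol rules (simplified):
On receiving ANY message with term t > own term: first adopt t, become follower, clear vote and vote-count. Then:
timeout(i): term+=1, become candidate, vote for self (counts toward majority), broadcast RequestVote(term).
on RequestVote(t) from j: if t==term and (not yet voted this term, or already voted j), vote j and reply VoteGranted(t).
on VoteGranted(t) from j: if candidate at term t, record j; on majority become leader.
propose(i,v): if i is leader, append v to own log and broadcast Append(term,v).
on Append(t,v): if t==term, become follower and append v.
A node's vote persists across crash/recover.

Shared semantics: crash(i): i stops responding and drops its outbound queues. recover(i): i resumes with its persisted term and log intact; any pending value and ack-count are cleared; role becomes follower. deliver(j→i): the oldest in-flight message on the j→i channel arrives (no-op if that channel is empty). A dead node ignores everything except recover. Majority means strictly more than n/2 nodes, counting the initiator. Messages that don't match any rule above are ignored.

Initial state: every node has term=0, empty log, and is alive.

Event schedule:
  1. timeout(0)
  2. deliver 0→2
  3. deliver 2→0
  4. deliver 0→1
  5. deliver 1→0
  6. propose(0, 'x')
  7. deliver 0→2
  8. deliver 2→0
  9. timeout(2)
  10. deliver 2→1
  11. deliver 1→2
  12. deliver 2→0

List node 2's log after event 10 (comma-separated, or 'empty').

1. timeout(0):  <0:cand t1 ->
2. deliver 0→2:  <2:foll t1 ->
3. deliver 2→0:  <0:lead t1 ->
4. deliver 0→1:  <1:foll t1 ->
5. deliver 1→0:  nop
6. propose(0,'x'):  <0:lead t1 x>
7. deliver 0→2:  <2:foll t1 x>
8. deliver 2→0:  nop
9. timeout(2):  <2:cand t2 x>
10. deliver 2→1:  <1:foll t2 ->

x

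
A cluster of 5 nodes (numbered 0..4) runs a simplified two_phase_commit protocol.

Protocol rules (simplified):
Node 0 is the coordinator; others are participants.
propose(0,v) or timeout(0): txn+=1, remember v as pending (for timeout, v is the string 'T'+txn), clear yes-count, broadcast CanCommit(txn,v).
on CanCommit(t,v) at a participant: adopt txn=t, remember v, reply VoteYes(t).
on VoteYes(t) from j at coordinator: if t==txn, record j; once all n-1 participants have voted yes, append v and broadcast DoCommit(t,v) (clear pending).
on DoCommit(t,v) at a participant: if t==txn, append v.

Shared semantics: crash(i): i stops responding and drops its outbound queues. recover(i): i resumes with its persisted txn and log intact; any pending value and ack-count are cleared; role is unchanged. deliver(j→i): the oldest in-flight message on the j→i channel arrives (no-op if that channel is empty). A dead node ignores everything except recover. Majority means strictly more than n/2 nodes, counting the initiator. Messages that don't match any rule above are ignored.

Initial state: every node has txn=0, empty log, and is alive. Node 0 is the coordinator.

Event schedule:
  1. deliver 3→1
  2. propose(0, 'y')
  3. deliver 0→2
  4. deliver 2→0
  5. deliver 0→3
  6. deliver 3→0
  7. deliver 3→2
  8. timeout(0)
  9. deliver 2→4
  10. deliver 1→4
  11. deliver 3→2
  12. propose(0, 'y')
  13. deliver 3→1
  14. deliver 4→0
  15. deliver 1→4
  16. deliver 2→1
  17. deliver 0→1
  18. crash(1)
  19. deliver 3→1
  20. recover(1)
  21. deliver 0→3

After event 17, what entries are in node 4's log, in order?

empty

[1] deliver 3→1 → ∅
[2] propose(0,'y') → N0(coor t1 [-])
[3] deliver 0→2 → N2(part t1 [-])
[4] deliver 2→0 → ∅
[5] deliver 0→3 → N3(part t1 [-])
[6] deliver 3→0 → ∅
[7] deliver 3→2 → ∅
[8] timeout(0) → N0(coor t2 [-])
[9] deliver 2→4 → ∅
[10] deliver 1→4 → ∅
[11] deliver 3→2 → ∅
[12] propose(0,'y') → N0(coor t3 [-])
[13] deliver 3→1 → ∅
[14] deliver 4→0 → ∅
[15] deliver 1→4 → ∅
[16] deliver 2→1 → ∅
[17] deliver 0→1 → N1(part t1 [-])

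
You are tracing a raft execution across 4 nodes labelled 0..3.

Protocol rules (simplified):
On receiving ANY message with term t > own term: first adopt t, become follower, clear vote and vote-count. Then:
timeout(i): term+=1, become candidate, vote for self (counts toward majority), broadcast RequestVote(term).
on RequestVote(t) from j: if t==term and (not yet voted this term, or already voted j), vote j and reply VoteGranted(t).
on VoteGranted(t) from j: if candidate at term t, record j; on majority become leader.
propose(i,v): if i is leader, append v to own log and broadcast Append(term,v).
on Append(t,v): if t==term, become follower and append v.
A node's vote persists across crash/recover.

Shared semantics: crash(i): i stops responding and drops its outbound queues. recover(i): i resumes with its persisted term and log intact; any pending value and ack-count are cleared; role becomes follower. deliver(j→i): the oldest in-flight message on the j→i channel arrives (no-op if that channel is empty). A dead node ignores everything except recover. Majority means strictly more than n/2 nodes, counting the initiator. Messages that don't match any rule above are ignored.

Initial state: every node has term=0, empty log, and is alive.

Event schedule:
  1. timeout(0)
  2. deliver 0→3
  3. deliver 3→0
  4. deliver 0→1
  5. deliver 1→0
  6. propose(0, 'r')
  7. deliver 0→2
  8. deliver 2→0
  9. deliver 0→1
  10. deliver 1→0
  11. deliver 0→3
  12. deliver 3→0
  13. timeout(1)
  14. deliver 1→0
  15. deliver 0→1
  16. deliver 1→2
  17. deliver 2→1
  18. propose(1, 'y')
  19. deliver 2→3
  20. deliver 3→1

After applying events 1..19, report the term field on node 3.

1

after 1 — timeout(0): n0:cand/t1/[-]
after 2 — deliver 0→3: n3:foll/t1/[-]
after 3 — deliver 3→0: ·
after 4 — deliver 0→1: n1:foll/t1/[-]
after 5 — deliver 1→0: n0:lead/t1/[-]
after 6 — propose(0,'r'): n0:lead/t1/[r]
after 7 — deliver 0→2: n2:foll/t1/[-]
after 8 — deliver 2→0: ·
after 9 — deliver 0→1: n1:foll/t1/[r]
after 10 — deliver 1→0: ·
after 11 — deliver 0→3: n3:foll/t1/[r]
after 12 — deliver 3→0: ·
after 13 — timeout(1): n1:cand/t2/[r]
after 14 — deliver 1→0: n0:foll/t2/[r]
after 15 — deliver 0→1: ·
after 16 — deliver 1→2: n2:foll/t2/[-]
after 17 — deliver 2→1: n1:lead/t2/[r]
after 18 — propose(1,'y'): n1:lead/t2/[r,y]
after 19 — deliver 2→3: ·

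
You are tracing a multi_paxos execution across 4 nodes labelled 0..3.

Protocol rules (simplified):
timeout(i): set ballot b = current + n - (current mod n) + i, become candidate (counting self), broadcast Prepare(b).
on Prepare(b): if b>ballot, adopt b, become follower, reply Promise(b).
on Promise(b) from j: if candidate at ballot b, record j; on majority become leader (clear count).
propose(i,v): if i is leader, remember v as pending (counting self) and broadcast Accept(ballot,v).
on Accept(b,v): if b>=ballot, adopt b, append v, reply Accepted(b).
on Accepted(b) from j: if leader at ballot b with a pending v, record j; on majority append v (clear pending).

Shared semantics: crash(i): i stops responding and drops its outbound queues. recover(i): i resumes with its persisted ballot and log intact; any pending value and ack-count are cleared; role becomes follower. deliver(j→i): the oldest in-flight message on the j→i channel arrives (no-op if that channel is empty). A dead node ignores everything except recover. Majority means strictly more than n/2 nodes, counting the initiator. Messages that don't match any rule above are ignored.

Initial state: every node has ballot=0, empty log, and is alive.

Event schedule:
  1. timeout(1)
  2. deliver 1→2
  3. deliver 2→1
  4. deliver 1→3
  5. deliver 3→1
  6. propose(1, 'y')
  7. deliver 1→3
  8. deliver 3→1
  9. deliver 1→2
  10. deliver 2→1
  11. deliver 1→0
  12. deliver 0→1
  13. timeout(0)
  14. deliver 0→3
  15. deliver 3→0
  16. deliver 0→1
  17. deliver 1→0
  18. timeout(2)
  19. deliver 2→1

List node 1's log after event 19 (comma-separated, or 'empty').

1. timeout(1):  <1:cand b5 ->
2. deliver 1→2:  <2:foll b5 ->
3. deliver 2→1:  nop
4. deliver 1→3:  <3:foll b5 ->
5. deliver 3→1:  <1:lead b5 ->
6. propose(1,'y'):  nop
7. deliver 1→3:  <3:foll b5 y>
8. deliver 3→1:  nop
9. deliver 1→2:  <2:foll b5 y>
10. deliver 2→1:  <1:lead b5 y>
11. deliver 1→0:  <0:foll b5 ->
12. deliver 0→1:  nop
13. timeout(0):  <0:cand b8 ->
14. deliver 0→3:  <3:foll b8 y>
15. deliver 3→0:  nop
16. deliver 0→1:  <1:foll b8 y>
17. deliver 1→0:  nop
18. timeout(2):  <2:cand b10 y>
19. deliver 2→1:  <1:foll b10 y>

y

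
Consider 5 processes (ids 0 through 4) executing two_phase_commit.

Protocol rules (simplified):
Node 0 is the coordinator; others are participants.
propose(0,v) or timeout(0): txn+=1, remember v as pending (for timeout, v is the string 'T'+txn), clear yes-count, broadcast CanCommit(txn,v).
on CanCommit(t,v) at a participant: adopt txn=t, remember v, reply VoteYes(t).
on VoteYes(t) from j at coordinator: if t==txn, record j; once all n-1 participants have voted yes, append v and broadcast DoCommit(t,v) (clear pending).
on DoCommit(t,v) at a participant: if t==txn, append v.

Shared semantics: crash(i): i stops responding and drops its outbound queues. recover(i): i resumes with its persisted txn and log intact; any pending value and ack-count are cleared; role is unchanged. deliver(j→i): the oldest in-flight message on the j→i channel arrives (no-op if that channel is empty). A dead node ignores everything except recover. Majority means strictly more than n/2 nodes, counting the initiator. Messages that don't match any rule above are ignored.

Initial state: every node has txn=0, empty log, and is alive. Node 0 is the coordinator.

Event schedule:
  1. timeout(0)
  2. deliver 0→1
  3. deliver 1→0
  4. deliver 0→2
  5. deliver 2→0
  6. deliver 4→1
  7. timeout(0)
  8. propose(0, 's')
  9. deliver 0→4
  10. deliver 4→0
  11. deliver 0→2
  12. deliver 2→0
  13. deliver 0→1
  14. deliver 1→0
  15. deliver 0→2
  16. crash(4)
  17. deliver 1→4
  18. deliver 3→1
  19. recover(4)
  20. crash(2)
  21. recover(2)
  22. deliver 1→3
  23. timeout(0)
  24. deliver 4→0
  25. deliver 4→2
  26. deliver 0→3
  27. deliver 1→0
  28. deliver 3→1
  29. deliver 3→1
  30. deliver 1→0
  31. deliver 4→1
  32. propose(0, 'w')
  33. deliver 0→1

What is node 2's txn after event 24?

3

[1] timeout(0) → N0(coor t1 [-])
[2] deliver 0→1 → N1(part t1 [-])
[3] deliver 1→0 → ∅
[4] deliver 0→2 → N2(part t1 [-])
[5] deliver 2→0 → ∅
[6] deliver 4→1 → ∅
[7] timeout(0) → N0(coor t2 [-])
[8] propose(0,'s') → N0(coor t3 [-])
[9] deliver 0→4 → N4(part t1 [-])
[10] deliver 4→0 → ∅
[11] deliver 0→2 → N2(part t2 [-])
[12] deliver 2→0 → ∅
[13] deliver 0→1 → N1(part t2 [-])
[14] deliver 1→0 → ∅
[15] deliver 0→2 → N2(part t3 [-])
[16] crash(4) → N4(✗part t1 [-])
[17] deliver 1→4 → ∅
[18] deliver 3→1 → ∅
[19] recover(4) → N4(part t1 [-])
[20] crash(2) → N2(✗part t3 [-])
[21] recover(2) → N2(part t3 [-])
[22] deliver 1→3 → ∅
[23] timeout(0) → N0(coor t4 [-])
[24] deliver 4→0 → ∅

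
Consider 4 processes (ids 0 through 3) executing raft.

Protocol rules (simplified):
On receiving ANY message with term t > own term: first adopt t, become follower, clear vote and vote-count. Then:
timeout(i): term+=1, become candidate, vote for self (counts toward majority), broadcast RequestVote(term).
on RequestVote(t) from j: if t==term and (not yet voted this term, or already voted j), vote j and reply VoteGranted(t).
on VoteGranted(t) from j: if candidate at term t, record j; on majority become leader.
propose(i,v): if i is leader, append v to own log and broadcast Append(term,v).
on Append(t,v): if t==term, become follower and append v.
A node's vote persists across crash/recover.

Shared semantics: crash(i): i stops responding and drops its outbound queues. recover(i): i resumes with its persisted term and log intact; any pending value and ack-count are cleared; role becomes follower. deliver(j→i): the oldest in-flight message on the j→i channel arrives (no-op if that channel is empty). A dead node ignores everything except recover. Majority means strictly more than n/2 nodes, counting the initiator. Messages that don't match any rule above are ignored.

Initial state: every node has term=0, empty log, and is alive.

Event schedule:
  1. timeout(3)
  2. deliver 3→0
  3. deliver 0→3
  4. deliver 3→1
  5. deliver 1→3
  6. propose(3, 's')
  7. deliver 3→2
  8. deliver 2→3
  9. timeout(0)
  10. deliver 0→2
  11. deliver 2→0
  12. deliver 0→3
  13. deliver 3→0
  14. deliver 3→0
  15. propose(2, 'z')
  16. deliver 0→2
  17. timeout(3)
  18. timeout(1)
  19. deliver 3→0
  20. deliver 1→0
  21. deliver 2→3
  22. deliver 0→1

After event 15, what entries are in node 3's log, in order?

s

after 1 — timeout(3): n3:cand/t1/[-]
after 2 — deliver 3→0: n0:foll/t1/[-]
after 3 — deliver 0→3: ·
after 4 — deliver 3→1: n1:foll/t1/[-]
after 5 — deliver 1→3: n3:lead/t1/[-]
after 6 — propose(3,'s'): n3:lead/t1/[s]
after 7 — deliver 3→2: n2:foll/t1/[-]
after 8 — deliver 2→3: ·
after 9 — timeout(0): n0:cand/t2/[-]
after 10 — deliver 0→2: n2:foll/t2/[-]
after 11 — deliver 2→0: ·
after 12 — deliver 0→3: n3:foll/t2/[s]
after 13 — deliver 3→0: ·
after 14 — deliver 3→0: n0:lead/t2/[-]
after 15 — propose(2,'z'): ·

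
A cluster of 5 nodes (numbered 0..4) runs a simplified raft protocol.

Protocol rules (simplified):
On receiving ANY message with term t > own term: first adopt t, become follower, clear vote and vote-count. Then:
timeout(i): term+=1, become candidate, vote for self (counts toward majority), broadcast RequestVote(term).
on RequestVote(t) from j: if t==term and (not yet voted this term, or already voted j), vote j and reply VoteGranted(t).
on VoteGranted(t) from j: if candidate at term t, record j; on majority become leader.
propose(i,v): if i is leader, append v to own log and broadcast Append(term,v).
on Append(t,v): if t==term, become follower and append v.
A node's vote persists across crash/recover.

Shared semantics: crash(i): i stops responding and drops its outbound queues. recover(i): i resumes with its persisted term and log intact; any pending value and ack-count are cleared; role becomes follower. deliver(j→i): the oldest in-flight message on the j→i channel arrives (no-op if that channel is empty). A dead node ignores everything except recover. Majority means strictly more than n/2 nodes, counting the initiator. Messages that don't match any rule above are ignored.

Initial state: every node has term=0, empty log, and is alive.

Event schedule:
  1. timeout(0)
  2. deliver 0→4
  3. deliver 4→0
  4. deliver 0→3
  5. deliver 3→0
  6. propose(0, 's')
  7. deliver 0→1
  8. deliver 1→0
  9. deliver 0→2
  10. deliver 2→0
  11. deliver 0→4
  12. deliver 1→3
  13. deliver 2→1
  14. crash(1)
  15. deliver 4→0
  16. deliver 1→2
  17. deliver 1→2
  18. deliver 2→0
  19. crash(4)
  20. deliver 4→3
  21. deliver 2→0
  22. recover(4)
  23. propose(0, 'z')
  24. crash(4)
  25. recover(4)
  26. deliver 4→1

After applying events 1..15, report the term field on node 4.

1

step 1 timeout(0): 0={cand,t=1,log=-}
step 2 deliver 0→4: 4={foll,t=1,log=-}
step 3 deliver 4→0: —
step 4 deliver 0→3: 3={foll,t=1,log=-}
step 5 deliver 3→0: 0={lead,t=1,log=-}
step 6 propose(0,'s'): 0={lead,t=1,log=s}
step 7 deliver 0→1: 1={foll,t=1,log=-}
step 8 deliver 1→0: —
step 9 deliver 0→2: 2={foll,t=1,log=-}
step 10 deliver 2→0: —
step 11 deliver 0→4: 4={foll,t=1,log=s}
step 12 deliver 1→3: —
step 13 deliver 2→1: —
step 14 crash(1): 1={✗foll,t=1,log=-}
step 15 deliver 4→0: —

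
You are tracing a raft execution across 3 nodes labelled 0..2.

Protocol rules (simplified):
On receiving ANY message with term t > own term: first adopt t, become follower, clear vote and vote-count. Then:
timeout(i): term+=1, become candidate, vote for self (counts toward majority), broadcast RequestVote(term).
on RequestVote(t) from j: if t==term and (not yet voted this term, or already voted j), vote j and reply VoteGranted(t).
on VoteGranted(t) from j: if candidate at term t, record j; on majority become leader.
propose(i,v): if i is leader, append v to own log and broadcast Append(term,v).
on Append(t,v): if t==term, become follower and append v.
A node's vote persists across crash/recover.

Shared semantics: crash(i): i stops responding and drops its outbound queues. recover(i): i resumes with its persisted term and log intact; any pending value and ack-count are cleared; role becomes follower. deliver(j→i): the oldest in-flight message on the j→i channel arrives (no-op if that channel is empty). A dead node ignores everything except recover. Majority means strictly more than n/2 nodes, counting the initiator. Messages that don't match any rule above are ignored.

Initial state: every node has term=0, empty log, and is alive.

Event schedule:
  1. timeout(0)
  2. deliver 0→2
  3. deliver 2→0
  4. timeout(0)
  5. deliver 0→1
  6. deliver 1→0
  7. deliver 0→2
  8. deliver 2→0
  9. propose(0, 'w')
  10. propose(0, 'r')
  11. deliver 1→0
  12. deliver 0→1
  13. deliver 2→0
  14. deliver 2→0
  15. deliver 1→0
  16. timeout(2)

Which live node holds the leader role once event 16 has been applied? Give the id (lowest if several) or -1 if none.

0

1. timeout(0):  <0:cand t1 ->
2. deliver 0→2:  <2:foll t1 ->
3. deliver 2→0:  <0:lead t1 ->
4. timeout(0):  <0:cand t2 ->
5. deliver 0→1:  <1:foll t1 ->
6. deliver 1→0:  nop
7. deliver 0→2:  <2:foll t2 ->
8. deliver 2→0:  <0:lead t2 ->
9. propose(0,'w'):  <0:lead t2 w>
10. propose(0,'r'):  <0:lead t2 w,r>
11. deliver 1→0:  nop
12. deliver 0→1:  <1:foll t2 ->
13. deliver 2→0:  nop
14. deliver 2→0:  nop
15. deliver 1→0:  nop
16. timeout(2):  <2:cand t3 ->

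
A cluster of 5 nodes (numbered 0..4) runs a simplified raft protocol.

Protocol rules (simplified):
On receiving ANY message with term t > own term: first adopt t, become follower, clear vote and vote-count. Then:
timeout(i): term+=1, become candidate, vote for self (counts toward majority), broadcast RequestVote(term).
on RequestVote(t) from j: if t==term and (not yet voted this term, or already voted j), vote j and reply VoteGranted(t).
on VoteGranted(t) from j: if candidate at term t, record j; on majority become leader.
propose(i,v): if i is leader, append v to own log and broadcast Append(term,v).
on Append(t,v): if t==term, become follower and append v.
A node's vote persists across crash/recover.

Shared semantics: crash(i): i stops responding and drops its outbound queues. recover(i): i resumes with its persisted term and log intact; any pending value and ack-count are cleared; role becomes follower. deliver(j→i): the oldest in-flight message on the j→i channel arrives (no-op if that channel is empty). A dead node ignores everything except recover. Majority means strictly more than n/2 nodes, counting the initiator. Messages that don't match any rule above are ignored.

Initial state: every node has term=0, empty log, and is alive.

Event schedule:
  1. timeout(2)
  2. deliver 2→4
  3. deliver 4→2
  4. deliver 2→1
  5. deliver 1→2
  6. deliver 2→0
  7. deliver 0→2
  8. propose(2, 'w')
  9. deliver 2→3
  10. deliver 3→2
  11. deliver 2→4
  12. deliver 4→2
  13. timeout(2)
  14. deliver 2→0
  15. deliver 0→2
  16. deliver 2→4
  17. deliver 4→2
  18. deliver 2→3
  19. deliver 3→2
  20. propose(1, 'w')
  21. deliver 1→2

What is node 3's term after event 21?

1

after 1 — timeout(2): n2:cand/t1/[-]
after 2 — deliver 2→4: n4:foll/t1/[-]
after 3 — deliver 4→2: ·
after 4 — deliver 2→1: n1:foll/t1/[-]
after 5 — deliver 1→2: n2:lead/t1/[-]
after 6 — deliver 2→0: n0:foll/t1/[-]
after 7 — deliver 0→2: ·
after 8 — propose(2,'w'): n2:lead/t1/[w]
after 9 — deliver 2→3: n3:foll/t1/[-]
after 10 — deliver 3→2: ·
after 11 — deliver 2→4: n4:foll/t1/[w]
after 12 — deliver 4→2: ·
after 13 — timeout(2): n2:cand/t2/[w]
after 14 — deliver 2→0: n0:foll/t1/[w]
after 15 — deliver 0→2: ·
after 16 — deliver 2→4: n4:foll/t2/[w]
after 17 — deliver 4→2: ·
after 18 — deliver 2→3: n3:foll/t1/[w]
after 19 — deliver 3→2: ·
after 20 — propose(1,'w'): ·
after 21 — deliver 1→2: ·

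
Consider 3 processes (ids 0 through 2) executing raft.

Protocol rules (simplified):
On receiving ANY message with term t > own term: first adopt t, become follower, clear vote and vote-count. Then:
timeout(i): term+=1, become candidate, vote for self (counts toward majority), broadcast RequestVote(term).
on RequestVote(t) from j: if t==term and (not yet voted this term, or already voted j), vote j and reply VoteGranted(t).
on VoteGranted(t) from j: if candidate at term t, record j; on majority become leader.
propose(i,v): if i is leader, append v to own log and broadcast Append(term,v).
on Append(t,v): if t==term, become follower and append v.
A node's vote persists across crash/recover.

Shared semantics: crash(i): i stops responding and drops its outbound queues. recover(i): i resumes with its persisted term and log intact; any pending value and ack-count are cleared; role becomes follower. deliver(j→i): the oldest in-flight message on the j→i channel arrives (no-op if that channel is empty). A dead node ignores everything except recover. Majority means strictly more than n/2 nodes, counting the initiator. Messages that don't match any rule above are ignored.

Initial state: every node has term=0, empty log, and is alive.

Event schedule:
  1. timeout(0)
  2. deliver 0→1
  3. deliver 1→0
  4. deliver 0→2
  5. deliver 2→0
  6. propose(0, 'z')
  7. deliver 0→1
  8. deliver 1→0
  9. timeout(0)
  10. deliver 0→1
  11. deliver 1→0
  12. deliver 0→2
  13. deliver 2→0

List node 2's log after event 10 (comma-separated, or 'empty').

empty

after 1 — timeout(0): n0:cand/t1/[-]
after 2 — deliver 0→1: n1:foll/t1/[-]
after 3 — deliver 1→0: n0:lead/t1/[-]
after 4 — deliver 0→2: n2:foll/t1/[-]
after 5 — deliver 2→0: ·
after 6 — propose(0,'z'): n0:lead/t1/[z]
after 7 — deliver 0→1: n1:foll/t1/[z]
after 8 — deliver 1→0: ·
after 9 — timeout(0): n0:cand/t2/[z]
after 10 — deliver 0→1: n1:foll/t2/[z]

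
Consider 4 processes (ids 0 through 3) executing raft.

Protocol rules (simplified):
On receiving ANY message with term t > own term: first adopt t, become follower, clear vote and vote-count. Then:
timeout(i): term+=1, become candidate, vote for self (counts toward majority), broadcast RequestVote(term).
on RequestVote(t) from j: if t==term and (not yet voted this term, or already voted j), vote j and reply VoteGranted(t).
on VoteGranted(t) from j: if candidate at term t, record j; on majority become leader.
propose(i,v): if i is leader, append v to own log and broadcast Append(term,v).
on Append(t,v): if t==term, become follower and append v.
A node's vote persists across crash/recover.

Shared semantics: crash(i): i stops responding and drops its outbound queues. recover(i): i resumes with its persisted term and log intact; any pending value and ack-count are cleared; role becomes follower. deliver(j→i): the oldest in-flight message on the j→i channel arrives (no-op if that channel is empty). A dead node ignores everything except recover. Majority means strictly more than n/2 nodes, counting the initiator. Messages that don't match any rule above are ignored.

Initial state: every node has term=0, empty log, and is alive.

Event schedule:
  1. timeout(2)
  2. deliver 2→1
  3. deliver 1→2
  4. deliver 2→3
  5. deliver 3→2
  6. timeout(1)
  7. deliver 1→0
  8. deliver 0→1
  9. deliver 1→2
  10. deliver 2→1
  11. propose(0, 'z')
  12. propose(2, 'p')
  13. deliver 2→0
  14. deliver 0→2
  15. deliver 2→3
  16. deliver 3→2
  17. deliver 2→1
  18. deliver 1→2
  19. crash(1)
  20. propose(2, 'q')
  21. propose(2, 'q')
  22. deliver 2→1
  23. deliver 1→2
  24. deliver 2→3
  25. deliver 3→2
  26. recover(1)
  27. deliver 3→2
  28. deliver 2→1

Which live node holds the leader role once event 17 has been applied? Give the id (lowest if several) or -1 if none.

[1] timeout(2) → N2(cand t1 [-])
[2] deliver 2→1 → N1(foll t1 [-])
[3] deliver 1→2 → ∅
[4] deliver 2→3 → N3(foll t1 [-])
[5] deliver 3→2 → N2(lead t1 [-])
[6] timeout(1) → N1(cand t2 [-])
[7] deliver 1→0 → N0(foll t2 [-])
[8] deliver 0→1 → ∅
[9] deliver 1→2 → N2(foll t2 [-])
[10] deliver 2→1 → N1(lead t2 [-])
[11] propose(0,'z') → ∅
[12] propose(2,'p') → ∅
[13] deliver 2→0 → ∅
[14] deliver 0→2 → ∅
[15] deliver 2→3 → ∅
[16] deliver 3→2 → ∅
[17] deliver 2→1 → ∅

1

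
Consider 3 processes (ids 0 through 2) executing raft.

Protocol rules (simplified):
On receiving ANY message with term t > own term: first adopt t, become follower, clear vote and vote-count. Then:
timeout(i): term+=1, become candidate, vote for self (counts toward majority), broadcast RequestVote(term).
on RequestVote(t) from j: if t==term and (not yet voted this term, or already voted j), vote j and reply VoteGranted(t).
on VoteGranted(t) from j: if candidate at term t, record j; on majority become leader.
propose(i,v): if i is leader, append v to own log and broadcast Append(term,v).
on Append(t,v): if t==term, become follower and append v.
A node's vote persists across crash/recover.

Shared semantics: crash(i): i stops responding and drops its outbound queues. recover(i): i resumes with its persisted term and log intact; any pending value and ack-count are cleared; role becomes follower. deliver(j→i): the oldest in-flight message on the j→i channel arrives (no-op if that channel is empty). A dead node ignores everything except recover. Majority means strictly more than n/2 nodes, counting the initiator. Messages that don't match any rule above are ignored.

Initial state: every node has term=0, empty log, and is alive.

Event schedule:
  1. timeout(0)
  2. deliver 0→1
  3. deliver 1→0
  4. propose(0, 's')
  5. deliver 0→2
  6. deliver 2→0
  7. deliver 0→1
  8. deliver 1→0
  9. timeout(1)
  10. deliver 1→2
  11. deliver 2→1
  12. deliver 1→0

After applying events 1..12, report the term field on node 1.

after 1 — timeout(0): n0:cand/t1/[-]
after 2 — deliver 0→1: n1:foll/t1/[-]
after 3 — deliver 1→0: n0:lead/t1/[-]
after 4 — propose(0,'s'): n0:lead/t1/[s]
after 5 — deliver 0→2: n2:foll/t1/[-]
after 6 — deliver 2→0: ·
after 7 — deliver 0→1: n1:foll/t1/[s]
after 8 — deliver 1→0: ·
after 9 — timeout(1): n1:cand/t2/[s]
after 10 — deliver 1→2: n2:foll/t2/[-]
after 11 — deliver 2→1: n1:lead/t2/[s]
after 12 — deliver 1→0: n0:foll/t2/[s]

2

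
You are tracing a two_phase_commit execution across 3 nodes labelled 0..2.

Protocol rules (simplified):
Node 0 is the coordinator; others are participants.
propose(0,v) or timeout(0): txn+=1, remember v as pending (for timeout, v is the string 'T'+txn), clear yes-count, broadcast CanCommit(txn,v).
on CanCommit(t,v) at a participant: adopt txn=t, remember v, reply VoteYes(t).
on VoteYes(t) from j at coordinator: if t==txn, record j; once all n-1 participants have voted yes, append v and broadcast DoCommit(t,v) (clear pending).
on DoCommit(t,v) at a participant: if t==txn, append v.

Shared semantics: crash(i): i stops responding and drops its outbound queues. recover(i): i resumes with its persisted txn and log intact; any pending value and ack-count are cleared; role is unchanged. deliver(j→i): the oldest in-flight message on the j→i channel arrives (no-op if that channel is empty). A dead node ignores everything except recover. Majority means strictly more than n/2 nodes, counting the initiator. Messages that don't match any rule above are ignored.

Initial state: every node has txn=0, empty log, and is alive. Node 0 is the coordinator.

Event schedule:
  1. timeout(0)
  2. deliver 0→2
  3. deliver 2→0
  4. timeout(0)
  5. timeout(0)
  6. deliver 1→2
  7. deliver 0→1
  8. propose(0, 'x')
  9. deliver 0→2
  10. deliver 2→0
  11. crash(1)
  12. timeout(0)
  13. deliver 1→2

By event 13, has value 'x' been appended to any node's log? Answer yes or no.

after 1 — timeout(0): n0:coor/t1/[-]
after 2 — deliver 0→2: n2:part/t1/[-]
after 3 — deliver 2→0: ·
after 4 — timeout(0): n0:coor/t2/[-]
after 5 — timeout(0): n0:coor/t3/[-]
after 6 — deliver 1→2: ·
after 7 — deliver 0→1: n1:part/t1/[-]
after 8 — propose(0,'x'): n0:coor/t4/[-]
after 9 — deliver 0→2: n2:part/t2/[-]
after 10 — deliver 2→0: ·
after 11 — crash(1): n1:✗part/t1/[-]
after 12 — timeout(0): n0:coor/t5/[-]
after 13 — deliver 1→2: ·

no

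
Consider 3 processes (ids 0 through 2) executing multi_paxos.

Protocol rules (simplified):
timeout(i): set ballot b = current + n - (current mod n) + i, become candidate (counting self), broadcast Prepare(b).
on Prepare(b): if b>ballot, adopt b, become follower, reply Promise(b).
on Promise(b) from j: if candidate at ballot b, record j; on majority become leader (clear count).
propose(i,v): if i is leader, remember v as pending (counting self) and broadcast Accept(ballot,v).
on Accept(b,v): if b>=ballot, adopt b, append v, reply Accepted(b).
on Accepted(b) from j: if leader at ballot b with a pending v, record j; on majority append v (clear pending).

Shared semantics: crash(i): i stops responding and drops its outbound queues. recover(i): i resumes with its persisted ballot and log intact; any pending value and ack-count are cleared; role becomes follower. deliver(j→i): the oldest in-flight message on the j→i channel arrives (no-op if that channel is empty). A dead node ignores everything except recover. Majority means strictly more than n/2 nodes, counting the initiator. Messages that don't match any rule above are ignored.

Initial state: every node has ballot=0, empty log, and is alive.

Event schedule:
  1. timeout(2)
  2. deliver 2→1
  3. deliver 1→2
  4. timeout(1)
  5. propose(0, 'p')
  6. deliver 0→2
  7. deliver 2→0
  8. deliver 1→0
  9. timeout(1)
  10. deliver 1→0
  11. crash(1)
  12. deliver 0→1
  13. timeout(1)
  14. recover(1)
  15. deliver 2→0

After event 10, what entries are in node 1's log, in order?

[1] timeout(2) → N2(cand b5 [-])
[2] deliver 2→1 → N1(foll b5 [-])
[3] deliver 1→2 → N2(lead b5 [-])
[4] timeout(1) → N1(cand b7 [-])
[5] propose(0,'p') → ∅
[6] deliver 0→2 → ∅
[7] deliver 2→0 → N0(foll b5 [-])
[8] deliver 1→0 → N0(foll b7 [-])
[9] timeout(1) → N1(cand b10 [-])
[10] deliver 1→0 → N0(foll b10 [-])

empty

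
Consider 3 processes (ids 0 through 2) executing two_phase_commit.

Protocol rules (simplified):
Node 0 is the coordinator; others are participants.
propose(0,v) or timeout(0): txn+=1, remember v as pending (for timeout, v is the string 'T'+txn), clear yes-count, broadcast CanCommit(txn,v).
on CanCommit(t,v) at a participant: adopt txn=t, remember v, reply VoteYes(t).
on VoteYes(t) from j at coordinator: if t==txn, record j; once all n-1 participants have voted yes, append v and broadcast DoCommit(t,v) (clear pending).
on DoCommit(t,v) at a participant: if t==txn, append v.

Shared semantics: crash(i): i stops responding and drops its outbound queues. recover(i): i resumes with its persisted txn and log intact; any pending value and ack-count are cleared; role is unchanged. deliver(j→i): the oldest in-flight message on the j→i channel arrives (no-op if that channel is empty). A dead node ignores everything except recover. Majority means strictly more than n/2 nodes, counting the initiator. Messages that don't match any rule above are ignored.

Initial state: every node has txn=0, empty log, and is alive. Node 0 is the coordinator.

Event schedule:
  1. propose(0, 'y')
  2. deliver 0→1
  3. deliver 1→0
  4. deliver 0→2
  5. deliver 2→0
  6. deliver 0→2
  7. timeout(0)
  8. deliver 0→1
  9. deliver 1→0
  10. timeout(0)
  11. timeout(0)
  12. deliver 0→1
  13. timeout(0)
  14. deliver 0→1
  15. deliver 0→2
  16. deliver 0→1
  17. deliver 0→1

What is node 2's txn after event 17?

e1 propose(0,'y'): 0[coor,t=1,-]
e2 deliver 0→1: 1[part,t=1,-]
e3 deliver 1→0: ·
e4 deliver 0→2: 2[part,t=1,-]
e5 deliver 2→0: 0[coor,t=1,y]
e6 deliver 0→2: 2[part,t=1,y]
e7 timeout(0): 0[coor,t=2,y]
e8 deliver 0→1: 1[part,t=1,y]
e9 deliver 1→0: ·
e10 timeout(0): 0[coor,t=3,y]
e11 timeout(0): 0[coor,t=4,y]
e12 deliver 0→1: 1[part,t=2,y]
e13 timeout(0): 0[coor,t=5,y]
e14 deliver 0→1: 1[part,t=3,y]
e15 deliver 0→2: 2[part,t=2,y]
e16 deliver 0→1: 1[part,t=4,y]
e17 deliver 0→1: 1[part,t=5,y]

2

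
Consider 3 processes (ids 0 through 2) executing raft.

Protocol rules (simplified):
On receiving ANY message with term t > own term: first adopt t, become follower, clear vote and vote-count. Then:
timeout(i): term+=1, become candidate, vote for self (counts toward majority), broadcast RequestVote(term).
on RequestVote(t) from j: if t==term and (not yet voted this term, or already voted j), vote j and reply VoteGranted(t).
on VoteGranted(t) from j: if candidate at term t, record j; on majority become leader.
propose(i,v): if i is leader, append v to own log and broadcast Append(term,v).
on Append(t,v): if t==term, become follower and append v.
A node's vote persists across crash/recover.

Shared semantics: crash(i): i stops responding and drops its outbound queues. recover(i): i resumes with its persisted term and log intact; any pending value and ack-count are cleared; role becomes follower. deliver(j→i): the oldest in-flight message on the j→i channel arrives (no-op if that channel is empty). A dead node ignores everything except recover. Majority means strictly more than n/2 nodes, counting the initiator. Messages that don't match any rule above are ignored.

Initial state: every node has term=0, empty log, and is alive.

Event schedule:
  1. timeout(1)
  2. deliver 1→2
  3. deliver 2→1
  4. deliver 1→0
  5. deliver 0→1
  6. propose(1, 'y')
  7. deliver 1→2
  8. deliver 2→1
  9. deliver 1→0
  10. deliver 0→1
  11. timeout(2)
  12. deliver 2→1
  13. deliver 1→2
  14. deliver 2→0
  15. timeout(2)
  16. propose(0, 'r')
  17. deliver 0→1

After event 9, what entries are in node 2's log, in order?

[1] timeout(1) → N1(cand t1 [-])
[2] deliver 1→2 → N2(foll t1 [-])
[3] deliver 2→1 → N1(lead t1 [-])
[4] deliver 1→0 → N0(foll t1 [-])
[5] deliver 0→1 → ∅
[6] propose(1,'y') → N1(lead t1 [y])
[7] deliver 1→2 → N2(foll t1 [y])
[8] deliver 2→1 → ∅
[9] deliver 1→0 → N0(foll t1 [y])

y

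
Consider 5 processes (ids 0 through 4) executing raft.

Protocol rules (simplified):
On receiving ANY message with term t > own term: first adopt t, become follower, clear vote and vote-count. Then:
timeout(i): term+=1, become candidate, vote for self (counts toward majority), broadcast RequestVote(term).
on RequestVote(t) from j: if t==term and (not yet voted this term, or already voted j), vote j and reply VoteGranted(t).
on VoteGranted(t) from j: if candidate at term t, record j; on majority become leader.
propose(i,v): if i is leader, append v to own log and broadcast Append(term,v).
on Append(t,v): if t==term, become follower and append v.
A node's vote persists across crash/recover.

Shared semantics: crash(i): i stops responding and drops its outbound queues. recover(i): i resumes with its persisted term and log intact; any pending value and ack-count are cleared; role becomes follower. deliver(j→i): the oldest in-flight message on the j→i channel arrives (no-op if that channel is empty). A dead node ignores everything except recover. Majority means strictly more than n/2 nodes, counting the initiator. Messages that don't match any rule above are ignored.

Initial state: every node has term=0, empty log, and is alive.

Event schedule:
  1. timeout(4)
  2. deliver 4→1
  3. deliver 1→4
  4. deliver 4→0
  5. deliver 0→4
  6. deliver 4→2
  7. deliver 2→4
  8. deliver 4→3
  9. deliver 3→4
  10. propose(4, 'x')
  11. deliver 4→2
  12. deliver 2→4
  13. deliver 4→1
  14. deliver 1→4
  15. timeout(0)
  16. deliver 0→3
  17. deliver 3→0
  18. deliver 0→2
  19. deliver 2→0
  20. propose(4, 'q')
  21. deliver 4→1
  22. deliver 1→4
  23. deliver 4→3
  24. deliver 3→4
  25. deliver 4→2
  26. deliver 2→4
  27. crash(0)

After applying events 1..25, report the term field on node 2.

1. timeout(4):  <4:cand t1 ->
2. deliver 4→1:  <1:foll t1 ->
3. deliver 1→4:  nop
4. deliver 4→0:  <0:foll t1 ->
5. deliver 0→4:  <4:lead t1 ->
6. deliver 4→2:  <2:foll t1 ->
7. deliver 2→4:  nop
8. deliver 4→3:  <3:foll t1 ->
9. deliver 3→4:  nop
10. propose(4,'x'):  <4:lead t1 x>
11. deliver 4→2:  <2:foll t1 x>
12. deliver 2→4:  nop
13. deliver 4→1:  <1:foll t1 x>
14. deliver 1→4:  nop
15. timeout(0):  <0:cand t2 ->
16. deliver 0→3:  <3:foll t2 ->
17. deliver 3→0:  nop
18. deliver 0→2:  <2:foll t2 x>
19. deliver 2→0:  <0:lead t2 ->
20. propose(4,'q'):  <4:lead t1 x,q>
21. deliver 4→1:  <1:foll t1 x,q>
22. deliver 1→4:  nop
23. deliver 4→3:  nop
24. deliver 3→4:  nop
25. deliver 4→2:  nop

2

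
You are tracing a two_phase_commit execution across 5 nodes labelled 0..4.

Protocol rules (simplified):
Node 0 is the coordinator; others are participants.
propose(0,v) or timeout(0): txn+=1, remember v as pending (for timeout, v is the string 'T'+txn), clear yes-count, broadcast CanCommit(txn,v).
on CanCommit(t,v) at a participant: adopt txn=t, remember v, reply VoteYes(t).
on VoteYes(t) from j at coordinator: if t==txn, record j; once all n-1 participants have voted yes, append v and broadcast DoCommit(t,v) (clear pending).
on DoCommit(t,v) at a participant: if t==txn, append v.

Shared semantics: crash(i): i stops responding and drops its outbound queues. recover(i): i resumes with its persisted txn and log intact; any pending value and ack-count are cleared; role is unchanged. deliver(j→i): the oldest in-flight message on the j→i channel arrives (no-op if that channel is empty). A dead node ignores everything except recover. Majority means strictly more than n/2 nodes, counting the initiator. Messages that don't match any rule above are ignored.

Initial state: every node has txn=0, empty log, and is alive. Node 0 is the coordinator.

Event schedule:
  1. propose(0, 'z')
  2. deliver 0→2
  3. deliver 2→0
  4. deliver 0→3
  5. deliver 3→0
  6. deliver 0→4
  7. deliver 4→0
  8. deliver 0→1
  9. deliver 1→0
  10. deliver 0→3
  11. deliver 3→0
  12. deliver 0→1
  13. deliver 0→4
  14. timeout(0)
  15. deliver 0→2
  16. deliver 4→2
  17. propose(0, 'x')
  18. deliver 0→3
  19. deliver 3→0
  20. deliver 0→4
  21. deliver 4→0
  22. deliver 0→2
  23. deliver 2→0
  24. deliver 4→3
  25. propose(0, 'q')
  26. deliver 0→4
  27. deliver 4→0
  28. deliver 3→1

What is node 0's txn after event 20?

3

e1 propose(0,'z'): 0[coor,t=1,-]
e2 deliver 0→2: 2[part,t=1,-]
e3 deliver 2→0: ·
e4 deliver 0→3: 3[part,t=1,-]
e5 deliver 3→0: ·
e6 deliver 0→4: 4[part,t=1,-]
e7 deliver 4→0: ·
e8 deliver 0→1: 1[part,t=1,-]
e9 deliver 1→0: 0[coor,t=1,z]
e10 deliver 0→3: 3[part,t=1,z]
e11 deliver 3→0: ·
e12 deliver 0→1: 1[part,t=1,z]
e13 deliver 0→4: 4[part,t=1,z]
e14 timeout(0): 0[coor,t=2,z]
e15 deliver 0→2: 2[part,t=1,z]
e16 deliver 4→2: ·
e17 propose(0,'x'): 0[coor,t=3,z]
e18 deliver 0→3: 3[part,t=2,z]
e19 deliver 3→0: ·
e20 deliver 0→4: 4[part,t=2,z]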